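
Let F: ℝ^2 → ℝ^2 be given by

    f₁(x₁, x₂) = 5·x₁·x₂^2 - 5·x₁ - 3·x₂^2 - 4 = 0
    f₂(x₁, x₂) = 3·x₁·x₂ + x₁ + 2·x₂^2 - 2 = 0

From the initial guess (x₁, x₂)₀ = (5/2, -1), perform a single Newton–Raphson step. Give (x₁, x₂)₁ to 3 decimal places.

(-0.645, -1.368)

At (5/2, -1): F = (-7.000, -5.000).
Jacobian J = [[5·x₂^2 - 5, 10·x₁·x₂ - 6·x₂], [3·x₂ + 1, 3·x₁ + 4·x₂]].
At the point, J = [[0.000, -19.000], [-2.000, 3.500]] (det J = -38.000).
Solving J·Δ = −F gives Δ = (-3.145, -0.368).
Then the next iterate is (x₁, x₂)₁ = (-0.645, -1.368).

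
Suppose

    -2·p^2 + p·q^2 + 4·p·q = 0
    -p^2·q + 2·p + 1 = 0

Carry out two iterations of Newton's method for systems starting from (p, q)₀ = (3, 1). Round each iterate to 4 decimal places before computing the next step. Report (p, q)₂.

(2.4521, 0.9832)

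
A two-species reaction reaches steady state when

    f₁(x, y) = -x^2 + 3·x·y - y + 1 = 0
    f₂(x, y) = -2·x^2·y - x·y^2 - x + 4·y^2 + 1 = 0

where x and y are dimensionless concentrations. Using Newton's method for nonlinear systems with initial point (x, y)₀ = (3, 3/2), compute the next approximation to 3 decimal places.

(2.200, 0.850)

At (3, 3/2): F = (4.000, -26.750).
Jacobian J = [[-2·x + 3·y, 3·x - 1], [-4·x·y - y^2 - 1, -2·x^2 - 2·x·y + 8·y]].
At the point, J = [[-1.500, 8.000], [-21.250, -15.000]] (det J = 192.500).
Solving J·Δ = −F gives Δ = (-0.800, -0.650).
Then the next iterate is (x, y)₁ = (2.200, 0.850).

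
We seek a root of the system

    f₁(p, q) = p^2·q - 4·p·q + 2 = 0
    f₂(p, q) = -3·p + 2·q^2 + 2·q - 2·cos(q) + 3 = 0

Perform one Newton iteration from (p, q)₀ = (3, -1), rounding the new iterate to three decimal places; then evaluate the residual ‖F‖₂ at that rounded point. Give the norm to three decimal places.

At (3, -1): F = (5.000, -7.08060).
Jacobian J = [[2·p·q - 4·q, p^2 - 4·p], [-3, 4·q + 2·sin(q) + 2]].
At the point, J = [[-2.000, -3.000], [-3.000, -3.68294]] (det J = -1.63412).
Solving J·Δ = −F gives Δ = (-24.268, 17.845).
Then the next iterate is (p, q)₁ = (-21.268, 16.845).
Re-evaluating at (-21.268, 16.845): F = (9054.50004, 668.84262), so ‖F‖₂ = 9079.170.

9079.170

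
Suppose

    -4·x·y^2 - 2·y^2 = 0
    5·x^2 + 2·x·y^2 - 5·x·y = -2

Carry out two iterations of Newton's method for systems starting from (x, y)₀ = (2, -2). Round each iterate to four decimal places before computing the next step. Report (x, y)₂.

(0.2677, -1.0446)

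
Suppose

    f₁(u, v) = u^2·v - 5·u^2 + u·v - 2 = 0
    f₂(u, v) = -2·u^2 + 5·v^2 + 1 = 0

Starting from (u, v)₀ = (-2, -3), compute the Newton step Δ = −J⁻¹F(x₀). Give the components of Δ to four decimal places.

At (-2, -3): F = (-28.0000, 38.0000).
Jacobian J = [[2·u·v - 10·u + v, u^2 + u], [-4·u, 10·v]].
At the point, J = [[29.0000, 2.0000], [8.0000, -30.0000]] (det J = -886.0000).
Solving J·Δ = −F gives Δ = (0.8623, 1.4966).

(0.8623, 1.4966)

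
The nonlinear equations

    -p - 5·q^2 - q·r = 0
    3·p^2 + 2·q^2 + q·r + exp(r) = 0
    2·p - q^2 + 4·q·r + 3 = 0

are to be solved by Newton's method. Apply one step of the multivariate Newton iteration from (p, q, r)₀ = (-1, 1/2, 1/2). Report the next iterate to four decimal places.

At (-1, 1/2, 1/2): F = (-0.5000, 5.398721, 1.7500).
Jacobian J = [[-1, -10·q - r, -q], [6·p, 4·q + r, q + exp(r)], [2, -2·q + 4·r, 4·q]].
At the point, J = [[-1.0000, -5.5000, -0.5000], [-6.0000, 2.5000, 2.148721], [2.0000, 1.0000, 2.0000]] (det J = -86.987213).
Solving J·Δ = −F gives Δ = (0.4227, -0.0522, -1.2716).
Then the next iterate is (p, q, r)₁ = (-0.5773, 0.4478, -0.7716).

(-0.5773, 0.4478, -0.7716)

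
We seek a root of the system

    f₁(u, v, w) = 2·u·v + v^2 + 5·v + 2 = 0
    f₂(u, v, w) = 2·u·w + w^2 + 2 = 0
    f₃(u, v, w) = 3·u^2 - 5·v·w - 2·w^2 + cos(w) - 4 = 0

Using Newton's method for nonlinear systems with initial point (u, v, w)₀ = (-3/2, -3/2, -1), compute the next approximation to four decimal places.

At (-3/2, -3/2, -1): F = (1.2500, 6.0000, -6.209698).
Jacobian J = [[2·v, 2·u + 2·v + 5, 0], [2·w, 0, 2·u + 2·w], [6·u, -5·w, -5·v - 4·w - sin(w)]].
At the point, J = [[-3.0000, -1.0000, 0.0000], [-2.0000, 0.0000, -5.0000], [-9.0000, 5.0000, 12.341471]] (det J = -144.682942).
Solving J·Δ = −F gives Δ = (0.5132, -0.2896, 0.9947).
Then the next iterate is (u, v, w)₁ = (-0.9868, -1.7896, -0.0053).

(-0.9868, -1.7896, -0.0053)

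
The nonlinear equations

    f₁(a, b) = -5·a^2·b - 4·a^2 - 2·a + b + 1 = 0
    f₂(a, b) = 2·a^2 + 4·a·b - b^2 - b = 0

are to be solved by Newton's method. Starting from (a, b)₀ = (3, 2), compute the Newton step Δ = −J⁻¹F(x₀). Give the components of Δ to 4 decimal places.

(-2.4496, 1.8561)

At (3, 2): F = (-129.0000, 36.0000).
Jacobian J = [[-10·a·b - 8·a - 2, -5·a^2 + 1], [4·a + 4·b, 4·a - 2·b - 1]].
At the point, J = [[-86.0000, -44.0000], [20.0000, 7.0000]] (det J = 278.0000).
Solving J·Δ = −F gives Δ = (-2.4496, 1.8561).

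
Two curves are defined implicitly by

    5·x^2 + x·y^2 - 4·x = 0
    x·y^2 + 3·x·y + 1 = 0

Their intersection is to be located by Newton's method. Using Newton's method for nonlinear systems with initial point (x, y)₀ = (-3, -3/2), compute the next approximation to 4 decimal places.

(0.4444, 5.0679)

At (-3, -3/2): F = (50.2500, 7.7500).
Jacobian J = [[10·x + y^2 - 4, 2·x·y], [y^2 + 3·y, 2·x·y + 3·x]].
At the point, J = [[-31.7500, 9.0000], [-2.2500, 0.0000]] (det J = 20.2500).
Solving J·Δ = −F gives Δ = (3.4444, 6.5679).
Then the next iterate is (x, y)₁ = (0.4444, 5.0679).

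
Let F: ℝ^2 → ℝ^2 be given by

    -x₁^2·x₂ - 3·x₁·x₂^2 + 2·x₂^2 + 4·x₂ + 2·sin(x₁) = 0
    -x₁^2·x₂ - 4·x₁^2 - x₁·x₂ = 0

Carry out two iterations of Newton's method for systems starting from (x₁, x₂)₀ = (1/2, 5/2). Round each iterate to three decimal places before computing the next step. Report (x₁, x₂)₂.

(0.214, -0.113)

At (1/2, 5/2): F = (13.45885, -2.875).
Jacobian J = [[-2·x₁·x₂ - 3·x₂^2 + 2·cos(x₁), -x₁^2 - 6·x₁·x₂ + 4·x₂ + 4], [-2·x₁·x₂ - 8·x₁ - x₂, -x₁^2 - x₁]].
At the point, J = [[-19.49483, 6.250], [-9.000, -0.750]] (det J = 70.87113).
Solving J·Δ = −F gives Δ = (-0.111, -2.500).
Then the next iterate is (x₁, x₂)₁ = (0.389, 0.000).
Round to (0.389, 0.000) and repeat: F = (0.75853, -0.60528), J = [[1.85058, 3.84868], [-3.112, -0.54032]].
Δ = (-0.175, -0.113), so (x₁, x₂)₂ = (0.214, -0.113).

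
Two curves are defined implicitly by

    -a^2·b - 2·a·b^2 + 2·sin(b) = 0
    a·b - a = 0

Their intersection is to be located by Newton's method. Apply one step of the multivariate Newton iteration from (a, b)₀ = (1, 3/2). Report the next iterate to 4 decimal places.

At (1, 3/2): F = (-4.005010, 0.5000).
Jacobian J = [[-2·a·b - 2·b^2, -a^2 - 4·a·b + 2·cos(b)], [b - 1, a]].
At the point, J = [[-7.5000, -6.858526], [0.5000, 1.0000]] (det J = -4.070737).
Solving J·Δ = −F gives Δ = (-0.1414, -0.4293).
Then the next iterate is (a, b)₁ = (0.8586, 1.0707).

(0.8586, 1.0707)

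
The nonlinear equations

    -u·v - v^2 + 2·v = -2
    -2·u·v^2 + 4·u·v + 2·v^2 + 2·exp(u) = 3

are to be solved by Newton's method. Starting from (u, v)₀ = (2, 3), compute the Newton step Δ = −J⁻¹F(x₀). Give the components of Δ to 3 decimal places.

At (2, 3): F = (-7.000, 17.77811).
Jacobian J = [[-v, -u - 2·v + 2], [-2·v^2 + 4·v + 2·exp(u), -4·u·v + 4·u + 4·v]].
At the point, J = [[-3.000, -6.000], [8.77811, -4.000]] (det J = 64.66867).
Solving J·Δ = −F gives Δ = (-2.082, -0.125).

(-2.082, -0.125)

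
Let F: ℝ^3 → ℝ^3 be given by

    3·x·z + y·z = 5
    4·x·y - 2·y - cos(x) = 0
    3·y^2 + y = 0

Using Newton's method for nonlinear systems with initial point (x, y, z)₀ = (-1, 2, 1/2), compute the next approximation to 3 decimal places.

At (-1, 2, 1/2): F = (-5.500, -12.54030, 14.000).
Jacobian J = [[3·z, z, 3·x + y], [4·y + sin(x), 4·x - 2, 0], [0, 6·y + 1, 0]].
At the point, J = [[1.500, 0.500, -1.000], [7.15853, -6.000, 0.000], [0.000, 13.000, 0.000]] (det J = -93.06088).
Solving J·Δ = −F gives Δ = (0.849, -1.077, -4.765).
Then the next iterate is (x, y, z)₁ = (-0.151, 0.923, -4.265).

(-0.151, 0.923, -4.265)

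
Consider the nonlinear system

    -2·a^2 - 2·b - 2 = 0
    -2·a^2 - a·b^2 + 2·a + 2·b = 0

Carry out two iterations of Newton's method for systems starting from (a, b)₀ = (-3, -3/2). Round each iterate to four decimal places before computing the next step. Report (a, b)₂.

At (-3, -3/2): F = (-17.0000, -20.2500).
Jacobian J = [[-4·a, -2], [-4·a - b^2 + 2, -2·a·b + 2]].
At the point, J = [[12.0000, -2.0000], [11.7500, -7.0000]] (det J = -60.5000).
Solving J·Δ = −F gives Δ = (1.2975, -0.7149).
Then the next iterate is (a, b)₁ = (-1.7025, -2.2149).
Round to (-1.7025, -2.2149) and repeat: F = (-3.367212, -5.279719), J = [[6.8100, -2.0000], [3.904218, -5.541734]].
Δ = (0.2706, -0.7620), so (a, b)₂ = (-1.4319, -2.9769).

(-1.4319, -2.9769)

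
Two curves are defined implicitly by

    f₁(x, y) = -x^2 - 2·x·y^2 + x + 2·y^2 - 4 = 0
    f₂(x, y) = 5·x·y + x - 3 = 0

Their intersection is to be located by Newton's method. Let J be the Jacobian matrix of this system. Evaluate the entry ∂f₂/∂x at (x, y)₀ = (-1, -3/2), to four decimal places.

∂f₂/∂x = 5·y + 1.
At (-1, -3/2) this is -6.5000.

-6.5000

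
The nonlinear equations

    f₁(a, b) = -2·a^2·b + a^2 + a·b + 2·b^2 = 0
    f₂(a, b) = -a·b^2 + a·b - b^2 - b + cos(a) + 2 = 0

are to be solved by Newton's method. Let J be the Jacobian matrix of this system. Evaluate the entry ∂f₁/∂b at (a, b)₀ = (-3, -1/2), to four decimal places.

∂f₁/∂b = -2·a^2 + a + 4·b.
At (-3, -1/2) this is -23.0000.

-23.0000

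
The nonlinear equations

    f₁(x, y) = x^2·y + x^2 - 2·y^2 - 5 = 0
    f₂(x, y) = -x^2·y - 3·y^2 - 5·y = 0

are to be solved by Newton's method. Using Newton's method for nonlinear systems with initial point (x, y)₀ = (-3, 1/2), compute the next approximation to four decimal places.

(-2.3807, 0.1534)

At (-3, 1/2): F = (8.0000, -7.7500).
Jacobian J = [[2·x·y + 2·x, x^2 - 4·y], [-2·x·y, -x^2 - 6·y - 5]].
At the point, J = [[-9.0000, 7.0000], [3.0000, -17.0000]] (det J = 132.0000).
Solving J·Δ = −F gives Δ = (0.6193, -0.3466).
Then the next iterate is (x, y)₁ = (-2.3807, 0.1534).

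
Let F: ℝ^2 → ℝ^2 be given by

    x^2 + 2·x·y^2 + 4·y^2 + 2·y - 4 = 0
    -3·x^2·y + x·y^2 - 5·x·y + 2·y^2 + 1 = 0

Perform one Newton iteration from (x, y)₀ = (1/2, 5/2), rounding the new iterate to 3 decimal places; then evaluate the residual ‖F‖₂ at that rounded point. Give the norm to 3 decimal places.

8.065

At (1/2, 5/2): F = (32.500, 8.500).
Jacobian J = [[2·x + 2·y^2, 4·x·y + 8·y + 2], [-6·x·y + y^2 - 5·y, -3·x^2 + 2·x·y - 5·x + 4·y]].
At the point, J = [[13.500, 27.000], [-13.750, 9.250]] (det J = 496.125).
Solving J·Δ = −F gives Δ = (-0.143, -1.132).
Then the next iterate is (x, y)₁ = (0.357, 1.368).
Re-evaluating at (0.357, 1.368): F = (7.68534, 2.44602), so ‖F‖₂ = 8.065.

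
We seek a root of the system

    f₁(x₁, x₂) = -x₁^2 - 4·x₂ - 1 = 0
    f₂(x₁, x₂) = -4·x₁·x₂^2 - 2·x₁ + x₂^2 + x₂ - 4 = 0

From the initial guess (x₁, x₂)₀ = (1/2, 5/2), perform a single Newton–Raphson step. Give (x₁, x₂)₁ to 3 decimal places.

(0.596, -0.337)

At (1/2, 5/2): F = (-11.250, -8.750).
Jacobian J = [[-2·x₁, -4], [-4·x₂^2 - 2, -8·x₁·x₂ + 2·x₂ + 1]].
At the point, J = [[-1.000, -4.000], [-27.000, -4.000]] (det J = -104.000).
Solving J·Δ = −F gives Δ = (0.096, -2.837).
Then the next iterate is (x₁, x₂)₁ = (0.596, -0.337).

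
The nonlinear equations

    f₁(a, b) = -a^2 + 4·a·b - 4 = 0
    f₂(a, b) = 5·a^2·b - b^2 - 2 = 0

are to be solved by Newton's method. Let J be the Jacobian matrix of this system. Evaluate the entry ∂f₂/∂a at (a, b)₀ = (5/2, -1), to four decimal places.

-25.0000

∂f₂/∂a = 10·a·b.
At (5/2, -1) this is -25.0000.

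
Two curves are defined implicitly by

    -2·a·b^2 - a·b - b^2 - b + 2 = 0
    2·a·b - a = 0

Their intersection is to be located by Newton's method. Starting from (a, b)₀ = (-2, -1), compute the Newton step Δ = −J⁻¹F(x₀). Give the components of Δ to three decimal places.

At (-2, -1): F = (4.000, 6.000).
Jacobian J = [[-2·b^2 - b, -4·a·b - a - 2·b - 1], [2·b - 1, 2·a]].
At the point, J = [[-1.000, -5.000], [-3.000, -4.000]] (det J = -11.000).
Solving J·Δ = −F gives Δ = (1.273, 0.545).

(1.273, 0.545)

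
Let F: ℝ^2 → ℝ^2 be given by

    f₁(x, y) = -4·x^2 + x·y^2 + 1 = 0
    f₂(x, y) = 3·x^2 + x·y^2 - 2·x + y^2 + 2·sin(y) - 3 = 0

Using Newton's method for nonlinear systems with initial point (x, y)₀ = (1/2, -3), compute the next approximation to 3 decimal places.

(-0.283, -2.806)

At (1/2, -3): F = (4.500, 9.96776).
Jacobian J = [[-8·x + y^2, 2·x·y], [6·x + y^2 - 2, 2·x·y + 2·y + 2·cos(y)]].
At the point, J = [[5.000, -3.000], [10.000, -10.97998]] (det J = -24.89992).
Solving J·Δ = −F gives Δ = (-0.783, 0.194).
Then the next iterate is (x, y)₁ = (-0.283, -2.806).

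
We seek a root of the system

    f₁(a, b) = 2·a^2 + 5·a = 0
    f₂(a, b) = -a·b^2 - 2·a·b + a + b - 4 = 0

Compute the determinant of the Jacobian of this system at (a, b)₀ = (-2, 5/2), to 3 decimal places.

J = [[4·a + 5, 0], [-b^2 - 2·b + 1, -2·a·b - 2·a + 1]].
At the point, J = [[-3.000, 0.000], [-10.250, 15.000]].
det J = -45.000.

-45.000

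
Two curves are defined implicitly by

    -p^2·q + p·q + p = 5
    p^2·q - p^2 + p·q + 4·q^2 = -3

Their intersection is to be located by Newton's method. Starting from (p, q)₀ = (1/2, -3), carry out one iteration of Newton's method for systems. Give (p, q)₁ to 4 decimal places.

At (1/2, -3): F = (-5.2500, 36.5000).
Jacobian J = [[-2·p·q + q + 1, -p^2 + p], [2·p·q - 2·p + q, p^2 + p + 8·q]].
At the point, J = [[1.0000, 0.2500], [-7.0000, -23.2500]] (det J = -21.5000).
Solving J·Δ = −F gives Δ = (5.2529, -0.0116).
Then the next iterate is (p, q)₁ = (5.7529, -3.0116).

(5.7529, -3.0116)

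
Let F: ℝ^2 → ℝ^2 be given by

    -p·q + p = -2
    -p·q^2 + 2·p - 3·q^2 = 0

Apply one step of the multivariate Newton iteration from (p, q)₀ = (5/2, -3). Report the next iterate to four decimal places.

At (5/2, -3): F = (12.0000, -44.5000).
Jacobian J = [[-q + 1, -p], [-q^2 + 2, -2·p·q - 6·q]].
At the point, J = [[4.0000, -2.5000], [-7.0000, 33.0000]] (det J = 114.5000).
Solving J·Δ = −F gives Δ = (-2.4869, 0.8210).
Then the next iterate is (p, q)₁ = (0.0131, -2.1790).

(0.0131, -2.1790)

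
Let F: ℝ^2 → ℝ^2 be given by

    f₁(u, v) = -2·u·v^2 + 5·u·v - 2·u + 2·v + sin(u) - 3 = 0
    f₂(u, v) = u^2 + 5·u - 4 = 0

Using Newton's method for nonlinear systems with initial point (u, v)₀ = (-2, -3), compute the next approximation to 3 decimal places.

(8.000, -12.190)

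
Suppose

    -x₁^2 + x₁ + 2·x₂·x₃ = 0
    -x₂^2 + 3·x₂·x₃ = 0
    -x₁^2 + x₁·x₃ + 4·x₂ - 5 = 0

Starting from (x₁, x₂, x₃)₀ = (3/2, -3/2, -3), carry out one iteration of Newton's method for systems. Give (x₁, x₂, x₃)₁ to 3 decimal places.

(-0.156, 0.531, -3.208)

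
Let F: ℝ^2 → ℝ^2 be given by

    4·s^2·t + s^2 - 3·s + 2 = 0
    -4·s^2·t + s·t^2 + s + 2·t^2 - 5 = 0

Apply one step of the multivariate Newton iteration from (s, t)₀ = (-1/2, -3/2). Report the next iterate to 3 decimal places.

At (-1/2, -3/2): F = (2.250, -0.625).
Jacobian J = [[8·s·t + 2·s - 3, 4·s^2], [-8·s·t + t^2 + 1, -4·s^2 + 2·s·t + 4·t]].
At the point, J = [[2.000, 1.000], [-2.750, -5.500]] (det J = -8.250).
Solving J·Δ = −F gives Δ = (-1.424, 0.598).
Then the next iterate is (s, t)₁ = (-1.924, -0.902).

(-1.924, -0.902)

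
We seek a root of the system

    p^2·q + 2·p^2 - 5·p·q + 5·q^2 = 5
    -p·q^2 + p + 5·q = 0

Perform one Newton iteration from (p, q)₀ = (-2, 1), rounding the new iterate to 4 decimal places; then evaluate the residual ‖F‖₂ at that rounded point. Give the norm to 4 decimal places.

At (-2, 1): F = (22.0000, 5.0000).
Jacobian J = [[2·p·q + 4·p - 5·q, p^2 - 5·p + 10·q], [-q^2 + 1, -2·p·q + 5]].
At the point, J = [[-17.0000, 24.0000], [0.0000, 9.0000]] (det J = -153.0000).
Solving J·Δ = −F gives Δ = (0.5098, -0.5556).
Then the next iterate is (p, q)₁ = (-1.4902, 0.4444).
Re-evaluating at (-1.4902, 0.4444): F = (4.726951, 1.026102), so ‖F‖₂ = 4.8370.

4.8370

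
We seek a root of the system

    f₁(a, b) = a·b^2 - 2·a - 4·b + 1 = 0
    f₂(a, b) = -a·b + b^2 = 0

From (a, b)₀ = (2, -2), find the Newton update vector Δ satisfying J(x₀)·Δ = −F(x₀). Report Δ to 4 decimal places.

(-1.5000, 0.8333)

At (2, -2): F = (13.0000, 8.0000).
Jacobian J = [[b^2 - 2, 2·a·b - 4], [-b, -a + 2·b]].
At the point, J = [[2.0000, -12.0000], [2.0000, -6.0000]] (det J = 12.0000).
Solving J·Δ = −F gives Δ = (-1.5000, 0.8333).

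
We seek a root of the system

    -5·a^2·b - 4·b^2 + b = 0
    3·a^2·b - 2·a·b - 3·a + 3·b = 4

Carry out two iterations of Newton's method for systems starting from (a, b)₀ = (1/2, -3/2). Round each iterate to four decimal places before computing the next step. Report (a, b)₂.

(-1.3771, -0.0291)

At (1/2, -3/2): F = (-8.6250, -9.6250).
Jacobian J = [[-10·a·b, -5·a^2 - 8·b + 1], [6·a·b - 2·b - 3, 3·a^2 - 2·a + 3]].
At the point, J = [[7.5000, 11.7500], [-4.5000, 2.7500]] (det J = 73.5000).
Solving J·Δ = −F gives Δ = (-1.2160, 1.5102).
Then the next iterate is (a, b)₁ = (-0.7160, 0.0102).
Round to (-0.7160, 0.0102) and repeat: F = (-0.016362, -1.791106), J = [[0.073032, -1.644880], [-3.064219, 5.969968]].
Δ = (-0.6611, -0.0393), so (a, b)₂ = (-1.3771, -0.0291).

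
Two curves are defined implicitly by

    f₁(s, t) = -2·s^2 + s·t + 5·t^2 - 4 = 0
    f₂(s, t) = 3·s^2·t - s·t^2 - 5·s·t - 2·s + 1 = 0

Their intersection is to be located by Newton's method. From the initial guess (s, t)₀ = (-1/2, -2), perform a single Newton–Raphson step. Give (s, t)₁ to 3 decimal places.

At (-1/2, -2): F = (16.500, -2.500).
Jacobian J = [[-4·s + t, s + 10·t], [6·s·t - t^2 - 5·t - 2, 3·s^2 - 2·s·t - 5·s]].
At the point, J = [[0.000, -20.500], [10.000, 1.250]] (det J = 205.000).
Solving J·Δ = −F gives Δ = (0.149, 0.805).
Then the next iterate is (s, t)₁ = (-0.351, -1.195).

(-0.351, -1.195)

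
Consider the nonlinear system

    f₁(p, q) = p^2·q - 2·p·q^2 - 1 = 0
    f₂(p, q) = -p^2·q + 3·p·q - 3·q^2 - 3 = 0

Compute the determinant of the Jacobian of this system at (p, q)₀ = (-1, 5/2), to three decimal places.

195.000

J = [[2·p·q - 2·q^2, p^2 - 4·p·q], [-2·p·q + 3·q, -p^2 + 3·p - 6·q]].
At the point, J = [[-17.500, 11.000], [12.500, -19.000]].
det J = 195.000.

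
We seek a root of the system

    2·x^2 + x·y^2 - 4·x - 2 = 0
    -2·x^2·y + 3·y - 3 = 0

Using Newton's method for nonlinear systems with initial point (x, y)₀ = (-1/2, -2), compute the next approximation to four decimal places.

(-4.5833, -5.3333)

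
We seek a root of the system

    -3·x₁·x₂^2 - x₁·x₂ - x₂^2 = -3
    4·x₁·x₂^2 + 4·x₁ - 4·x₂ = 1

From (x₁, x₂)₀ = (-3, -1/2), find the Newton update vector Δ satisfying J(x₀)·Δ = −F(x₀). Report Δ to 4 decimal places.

At (-3, -1/2): F = (3.5000, -14.0000).
Jacobian J = [[-3·x₂^2 - x₂, -6·x₁·x₂ - x₁ - 2·x₂], [4·x₂^2 + 4, 8·x₁·x₂ - 4]].
At the point, J = [[-0.2500, -5.0000], [5.0000, 8.0000]] (det J = 23.0000).
Solving J·Δ = −F gives Δ = (1.8261, 0.6087).

(1.8261, 0.6087)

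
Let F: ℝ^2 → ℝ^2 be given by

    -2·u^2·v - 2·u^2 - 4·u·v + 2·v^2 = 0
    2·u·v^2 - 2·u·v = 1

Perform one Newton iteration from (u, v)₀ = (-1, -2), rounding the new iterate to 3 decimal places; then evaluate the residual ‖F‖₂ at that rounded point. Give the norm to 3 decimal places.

At (-1, -2): F = (2.000, -13.000).
Jacobian J = [[-4·u·v - 4·u - 4·v, -2·u^2 - 4·u + 4·v], [2·v^2 - 2·v, 4·u·v - 2·u]].
At the point, J = [[4.000, -6.000], [12.000, 10.000]] (det J = 112.000).
Solving J·Δ = −F gives Δ = (0.518, 0.679).
Then the next iterate is (u, v)₁ = (-0.482, -1.321).
Re-evaluating at (-0.482, -1.321): F = (1.09235, -3.95566), so ‖F‖₂ = 4.104.

4.104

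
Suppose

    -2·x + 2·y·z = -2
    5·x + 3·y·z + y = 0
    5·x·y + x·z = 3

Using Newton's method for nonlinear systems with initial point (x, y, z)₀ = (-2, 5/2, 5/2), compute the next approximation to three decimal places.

(0.015, 2.877, -0.771)

At (-2, 5/2, 5/2): F = (18.500, 11.250, -33.000).
Jacobian J = [[-2, 2·z, 2·y], [5, 3·z + 1, 3·y], [5·y + z, 5·x, x]].
At the point, J = [[-2.000, 5.000, 5.000], [5.000, 8.500, 7.500], [15.000, -10.000, -2.000]] (det J = -391.000).
Solving J·Δ = −F gives Δ = (2.015, 0.377, -3.271).
Then the next iterate is (x, y, z)₁ = (0.015, 2.877, -0.771).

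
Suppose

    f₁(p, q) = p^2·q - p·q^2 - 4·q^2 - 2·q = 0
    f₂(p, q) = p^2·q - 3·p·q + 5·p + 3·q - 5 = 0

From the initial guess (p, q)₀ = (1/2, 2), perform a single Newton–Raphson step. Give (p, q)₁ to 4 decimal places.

(1.6000, 0.8000)

At (1/2, 2): F = (-21.5000, 1.0000).
Jacobian J = [[2·p·q - q^2, p^2 - 2·p·q - 8·q - 2], [2·p·q - 3·q + 5, p^2 - 3·p + 3]].
At the point, J = [[-2.0000, -19.7500], [1.0000, 1.7500]] (det J = 16.2500).
Solving J·Δ = −F gives Δ = (1.1000, -1.2000).
Then the next iterate is (p, q)₁ = (1.6000, 0.8000).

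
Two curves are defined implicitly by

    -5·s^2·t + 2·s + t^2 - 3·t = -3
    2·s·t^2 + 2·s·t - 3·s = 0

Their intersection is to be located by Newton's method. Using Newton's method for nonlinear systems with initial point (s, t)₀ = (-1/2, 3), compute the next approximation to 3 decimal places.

(-0.303, 2.090)

At (-1/2, 3): F = (-1.750, -10.500).
Jacobian J = [[-10·s·t + 2, -5·s^2 + 2·t - 3], [2·t^2 + 2·t - 3, 4·s·t + 2·s]].
At the point, J = [[17.000, 1.750], [21.000, -7.000]] (det J = -155.750).
Solving J·Δ = −F gives Δ = (0.197, -0.910).
Then the next iterate is (s, t)₁ = (-0.303, 2.090).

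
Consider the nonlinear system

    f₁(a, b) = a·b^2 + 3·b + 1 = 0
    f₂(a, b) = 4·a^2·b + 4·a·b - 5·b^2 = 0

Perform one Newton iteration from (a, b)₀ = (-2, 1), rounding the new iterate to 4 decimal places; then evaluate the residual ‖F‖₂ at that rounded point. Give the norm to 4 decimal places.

At (-2, 1): F = (2.0000, 3.0000).
Jacobian J = [[b^2, 2·a·b + 3], [8·a·b + 4·b, 4·a^2 + 4·a - 10·b]].
At the point, J = [[1.0000, -1.0000], [-12.0000, -2.0000]] (det J = -14.0000).
Solving J·Δ = −F gives Δ = (-0.0714, 1.9286).
Then the next iterate is (a, b)₁ = (-2.0714, 2.9286).
Re-evaluating at (-2.0714, 2.9286): F = (-7.979972, -16.885746), so ‖F‖₂ = 18.6764.

18.6764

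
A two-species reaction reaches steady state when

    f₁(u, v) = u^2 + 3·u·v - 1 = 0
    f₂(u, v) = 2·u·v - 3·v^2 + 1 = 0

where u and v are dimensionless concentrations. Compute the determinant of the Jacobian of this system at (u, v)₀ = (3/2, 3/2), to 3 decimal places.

J = [[2·u + 3·v, 3·u], [2·v, 2·u - 6·v]].
At the point, J = [[7.500, 4.500], [3.000, -6.000]].
det J = -58.500.

-58.500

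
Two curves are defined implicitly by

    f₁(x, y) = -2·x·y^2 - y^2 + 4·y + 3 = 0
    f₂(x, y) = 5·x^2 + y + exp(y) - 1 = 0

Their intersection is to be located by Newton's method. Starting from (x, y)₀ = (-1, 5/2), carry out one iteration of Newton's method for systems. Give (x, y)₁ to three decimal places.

At (-1, 5/2): F = (19.250, 18.68249).
Jacobian J = [[-2·y^2, -4·x·y - 2·y + 4], [10·x, exp(y) + 1]].
At the point, J = [[-12.500, 9.000], [-10.000, 13.18249]] (det J = -74.78117).
Solving J·Δ = −F gives Δ = (1.145, -0.549).
Then the next iterate is (x, y)₁ = (0.145, 1.951).

(0.145, 1.951)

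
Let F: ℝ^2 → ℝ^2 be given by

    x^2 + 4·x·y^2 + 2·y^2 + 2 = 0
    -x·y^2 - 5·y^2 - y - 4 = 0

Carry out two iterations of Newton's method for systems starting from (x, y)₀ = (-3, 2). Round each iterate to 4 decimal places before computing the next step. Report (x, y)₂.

(-15.6414, 2.9845)

At (-3, 2): F = (-29.0000, -14.0000).
Jacobian J = [[2·x + 4·y^2, 8·x·y + 4·y], [-y^2, -2·x·y - 10·y - 1]].
At the point, J = [[10.0000, -40.0000], [-4.0000, -9.0000]] (det J = -250.0000).
Solving J·Δ = −F gives Δ = (-1.1960, -1.0240).
Then the next iterate is (x, y)₁ = (-4.1960, 0.9760).
Round to (-4.1960, 0.9760) and repeat: F = (5.523532, -5.741871), J = [[-4.581696, -28.858368], [-0.952576, -2.569408]].
Δ = (-11.4454, 2.0085), so (x, y)₂ = (-15.6414, 2.9845).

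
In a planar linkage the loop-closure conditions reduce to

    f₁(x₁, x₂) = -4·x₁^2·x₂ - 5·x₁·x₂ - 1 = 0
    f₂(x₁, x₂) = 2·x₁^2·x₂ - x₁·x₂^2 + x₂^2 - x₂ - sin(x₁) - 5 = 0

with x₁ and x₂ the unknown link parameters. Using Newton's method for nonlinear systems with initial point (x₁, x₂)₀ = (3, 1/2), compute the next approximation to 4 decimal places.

At (3, 1/2): F = (-26.5000, 2.858880).
Jacobian J = [[-8·x₁·x₂ - 5·x₂, -4·x₁^2 - 5·x₁], [4·x₁·x₂ - x₂^2 - cos(x₁), 2·x₁^2 - 2·x₁·x₂ + 2·x₂ - 1]].
At the point, J = [[-14.5000, -51.0000], [6.739992, 15.0000]] (det J = 126.239617).
Solving J·Δ = −F gives Δ = (1.9938, -1.0865).
Then the next iterate is (x₁, x₂)₁ = (4.9938, -0.5865).

(4.9938, -0.5865)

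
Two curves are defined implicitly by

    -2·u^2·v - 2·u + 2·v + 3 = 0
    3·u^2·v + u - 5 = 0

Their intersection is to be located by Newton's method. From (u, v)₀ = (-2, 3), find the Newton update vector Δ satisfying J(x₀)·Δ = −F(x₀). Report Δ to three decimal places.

At (-2, 3): F = (-11.000, 29.000).
Jacobian J = [[-4·u·v - 2, -2·u^2 + 2], [6·u·v + 1, 3·u^2]].
At the point, J = [[22.000, -6.000], [-35.000, 12.000]] (det J = 54.000).
Solving J·Δ = −F gives Δ = (-0.778, -4.685).

(-0.778, -4.685)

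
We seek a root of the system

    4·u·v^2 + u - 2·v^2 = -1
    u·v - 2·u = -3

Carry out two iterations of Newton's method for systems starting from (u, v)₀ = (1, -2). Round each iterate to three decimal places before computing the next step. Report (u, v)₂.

At (1, -2): F = (10.000, -1.000).
Jacobian J = [[4·v^2 + 1, 8·u·v - 4·v], [v - 2, u]].
At the point, J = [[17.000, -8.000], [-4.000, 1.000]] (det J = -15.000).
Solving J·Δ = −F gives Δ = (0.133, 1.533).
Then the next iterate is (u, v)₁ = (1.133, -0.467).
Round to (1.133, -0.467) and repeat: F = (2.68520, 0.20489), J = [[1.87236, -2.36489], [-2.467, 1.133]].
Δ = (0.950, 1.888), so (u, v)₂ = (2.083, 1.421).

(2.083, 1.421)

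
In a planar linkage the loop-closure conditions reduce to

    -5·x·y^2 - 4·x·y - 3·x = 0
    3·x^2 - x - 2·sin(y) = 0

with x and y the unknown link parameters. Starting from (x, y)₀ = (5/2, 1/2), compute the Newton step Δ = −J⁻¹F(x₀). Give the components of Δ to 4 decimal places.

(-1.1396, -0.3779)

At (5/2, 1/2): F = (-15.6250, 15.291149).
Jacobian J = [[-5·y^2 - 4·y - 3, -10·x·y - 4·x], [6·x - 1, -2·cos(y)]].
At the point, J = [[-6.2500, -22.5000], [14.0000, -1.755165]] (det J = 325.969782).
Solving J·Δ = −F gives Δ = (-1.1396, -0.3779).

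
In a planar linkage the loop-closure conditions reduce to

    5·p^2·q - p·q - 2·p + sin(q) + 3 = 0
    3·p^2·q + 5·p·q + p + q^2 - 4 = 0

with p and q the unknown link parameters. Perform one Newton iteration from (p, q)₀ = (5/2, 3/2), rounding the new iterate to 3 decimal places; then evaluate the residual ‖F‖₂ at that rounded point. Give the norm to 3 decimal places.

9.995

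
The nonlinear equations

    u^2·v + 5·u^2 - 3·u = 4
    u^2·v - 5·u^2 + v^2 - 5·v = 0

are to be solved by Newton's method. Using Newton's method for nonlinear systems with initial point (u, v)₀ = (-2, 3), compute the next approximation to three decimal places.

At (-2, 3): F = (34.000, -14.000).
Jacobian J = [[2·u·v + 10·u - 3, u^2], [2·u·v - 10·u, u^2 + 2·v - 5]].
At the point, J = [[-35.000, 4.000], [8.000, 5.000]] (det J = -207.000).
Solving J·Δ = −F gives Δ = (1.092, 1.053).
Then the next iterate is (u, v)₁ = (-0.908, 4.053).

(-0.908, 4.053)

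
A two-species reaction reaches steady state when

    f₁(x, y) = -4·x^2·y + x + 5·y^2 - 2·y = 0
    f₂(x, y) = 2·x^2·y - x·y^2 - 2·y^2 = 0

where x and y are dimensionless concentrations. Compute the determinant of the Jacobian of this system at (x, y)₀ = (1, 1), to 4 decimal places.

16.0000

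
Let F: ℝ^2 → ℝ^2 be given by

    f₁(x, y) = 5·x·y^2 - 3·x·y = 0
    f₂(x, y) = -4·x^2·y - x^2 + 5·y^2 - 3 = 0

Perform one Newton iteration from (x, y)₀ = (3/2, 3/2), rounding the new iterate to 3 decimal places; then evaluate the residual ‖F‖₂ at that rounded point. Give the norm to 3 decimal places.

At (3/2, 3/2): F = (10.125, -7.500).
Jacobian J = [[5·y^2 - 3·y, 10·x·y - 3·x], [-8·x·y - 2·x, -4·x^2 + 10·y]].
At the point, J = [[6.750, 18.000], [-21.000, 6.000]] (det J = 418.500).
Solving J·Δ = −F gives Δ = (-0.468, -0.387).
Then the next iterate is (x, y)₁ = (1.032, 1.113).
Re-evaluating at (1.032, 1.113): F = (2.94620, -2.61267), so ‖F‖₂ = 3.938.

3.938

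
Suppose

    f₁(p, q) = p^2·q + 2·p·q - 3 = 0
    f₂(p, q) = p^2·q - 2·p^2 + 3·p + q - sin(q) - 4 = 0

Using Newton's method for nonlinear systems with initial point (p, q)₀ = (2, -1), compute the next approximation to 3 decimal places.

At (2, -1): F = (-11.000, -10.15853).
Jacobian J = [[2·p·q + 2·q, p^2 + 2·p], [2·p·q - 4·p + 3, p^2 - cos(q) + 1]].
At the point, J = [[-6.000, 8.000], [-9.000, 4.45970]] (det J = 45.24181).
Solving J·Δ = −F gives Δ = (-0.712, 0.841).
Then the next iterate is (p, q)₁ = (1.288, -0.159).

(1.288, -0.159)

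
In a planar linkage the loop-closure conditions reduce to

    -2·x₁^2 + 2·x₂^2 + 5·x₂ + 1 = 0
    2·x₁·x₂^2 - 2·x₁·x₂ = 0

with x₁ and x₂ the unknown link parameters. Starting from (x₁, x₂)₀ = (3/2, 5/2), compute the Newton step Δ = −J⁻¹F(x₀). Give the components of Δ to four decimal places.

At (3/2, 5/2): F = (21.5000, 11.2500).
Jacobian J = [[-4·x₁, 4·x₂ + 5], [2·x₂^2 - 2·x₂, 4·x₁·x₂ - 2·x₁]].
At the point, J = [[-6.0000, 15.0000], [7.5000, 12.0000]] (det J = -184.5000).
Solving J·Δ = −F gives Δ = (0.4837, -1.2398).

(0.4837, -1.2398)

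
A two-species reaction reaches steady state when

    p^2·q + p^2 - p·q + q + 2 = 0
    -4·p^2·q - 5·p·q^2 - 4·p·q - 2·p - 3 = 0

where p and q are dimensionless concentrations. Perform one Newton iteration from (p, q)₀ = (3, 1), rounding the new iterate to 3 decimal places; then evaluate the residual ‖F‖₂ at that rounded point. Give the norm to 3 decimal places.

At (3, 1): F = (18.000, -72.000).
Jacobian J = [[2·p·q + 2·p - q, p^2 - p + 1], [-8·p·q - 5·q^2 - 4·q - 2, -4·p^2 - 10·p·q - 4·p]].
At the point, J = [[11.000, 7.000], [-35.000, -78.000]] (det J = -613.000).
Solving J·Δ = −F gives Δ = (-1.468, -0.264).
Then the next iterate is (p, q)₁ = (1.532, 0.736).
Re-evaluating at (1.532, 0.736): F = (5.68288, -21.63324), so ‖F‖₂ = 22.367.

22.367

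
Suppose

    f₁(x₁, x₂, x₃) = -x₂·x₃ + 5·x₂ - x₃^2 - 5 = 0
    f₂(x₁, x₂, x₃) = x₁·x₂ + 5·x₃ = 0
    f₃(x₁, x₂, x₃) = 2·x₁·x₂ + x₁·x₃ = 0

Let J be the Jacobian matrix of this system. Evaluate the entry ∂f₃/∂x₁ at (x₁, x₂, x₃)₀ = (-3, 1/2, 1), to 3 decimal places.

2.000

∂f₃/∂x₁ = 2·x₂ + x₃.
At (-3, 1/2, 1) this is 2.000.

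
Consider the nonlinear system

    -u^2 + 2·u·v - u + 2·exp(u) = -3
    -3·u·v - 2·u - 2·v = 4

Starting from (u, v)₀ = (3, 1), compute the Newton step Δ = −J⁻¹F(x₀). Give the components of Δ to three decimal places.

(-0.793, -1.549)

At (3, 1): F = (37.17107, -21.000).
Jacobian J = [[-2·u + 2·v + 2·exp(u) - 1, 2·u], [-3·v - 2, -3·u - 2]].
At the point, J = [[35.17107, 6.000], [-5.000, -11.000]] (det J = -356.88181).
Solving J·Δ = −F gives Δ = (-0.793, -1.549).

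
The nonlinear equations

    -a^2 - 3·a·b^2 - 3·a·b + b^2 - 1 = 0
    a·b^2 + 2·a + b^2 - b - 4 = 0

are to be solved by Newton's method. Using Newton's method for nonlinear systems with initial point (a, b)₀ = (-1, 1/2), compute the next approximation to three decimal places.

(1.903, 0.532)

At (-1, 1/2): F = (0.500, -6.500).
Jacobian J = [[-2·a - 3·b^2 - 3·b, -6·a·b - 3·a + 2·b], [b^2 + 2, 2·a·b + 2·b - 1]].
At the point, J = [[-0.250, 7.000], [2.250, -1.000]] (det J = -15.500).
Solving J·Δ = −F gives Δ = (2.903, 0.032).
Then the next iterate is (a, b)₁ = (1.903, 0.532).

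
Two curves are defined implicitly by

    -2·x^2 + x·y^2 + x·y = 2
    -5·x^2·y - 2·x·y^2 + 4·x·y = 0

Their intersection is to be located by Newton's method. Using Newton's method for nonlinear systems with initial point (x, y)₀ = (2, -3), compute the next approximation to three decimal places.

(1.913, -2.783)

At (2, -3): F = (2.000, 0.000).
Jacobian J = [[-4·x + y^2 + y, 2·x·y + x], [-10·x·y - 2·y^2 + 4·y, -5·x^2 - 4·x·y + 4·x]].
At the point, J = [[-2.000, -10.000], [30.000, 12.000]] (det J = 276.000).
Solving J·Δ = −F gives Δ = (-0.087, 0.217).
Then the next iterate is (x, y)₁ = (1.913, -2.783).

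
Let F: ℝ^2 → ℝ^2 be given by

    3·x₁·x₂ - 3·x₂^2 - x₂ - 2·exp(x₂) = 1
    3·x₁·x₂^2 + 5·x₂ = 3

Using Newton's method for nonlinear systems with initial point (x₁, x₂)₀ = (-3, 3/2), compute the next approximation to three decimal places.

At (-3, 3/2): F = (-31.71338, -15.750).
Jacobian J = [[3·x₂, 3·x₁ - 6·x₂ - 2·exp(x₂) - 1], [3·x₂^2, 6·x₁·x₂ + 5]].
At the point, J = [[4.500, -27.96338], [6.750, -22.000]] (det J = 89.75280).
Solving J·Δ = −F gives Δ = (-2.866, -1.595).
Then the next iterate is (x₁, x₂)₁ = (-5.866, -0.095).

(-5.866, -0.095)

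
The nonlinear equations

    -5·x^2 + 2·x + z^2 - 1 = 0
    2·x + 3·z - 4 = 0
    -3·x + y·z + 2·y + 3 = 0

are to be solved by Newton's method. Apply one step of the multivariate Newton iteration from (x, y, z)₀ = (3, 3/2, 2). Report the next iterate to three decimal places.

(1.478, 0.978, 0.348)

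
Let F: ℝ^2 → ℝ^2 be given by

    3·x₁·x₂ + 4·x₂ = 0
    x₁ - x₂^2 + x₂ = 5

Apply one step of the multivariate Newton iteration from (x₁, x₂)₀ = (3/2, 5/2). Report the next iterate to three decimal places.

(0.893, 0.536)

At (3/2, 5/2): F = (21.250, -7.250).
Jacobian J = [[3·x₂, 3·x₁ + 4], [1, -2·x₂ + 1]].
At the point, J = [[7.500, 8.500], [1.000, -4.000]] (det J = -38.500).
Solving J·Δ = −F gives Δ = (-0.607, -1.964).
Then the next iterate is (x₁, x₂)₁ = (0.893, 0.536).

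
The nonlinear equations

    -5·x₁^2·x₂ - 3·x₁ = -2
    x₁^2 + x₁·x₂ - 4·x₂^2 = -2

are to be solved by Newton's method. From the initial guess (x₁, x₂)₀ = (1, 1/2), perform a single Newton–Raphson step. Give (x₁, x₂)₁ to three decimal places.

(0.370, 0.808)

At (1, 1/2): F = (-3.500, 2.500).
Jacobian J = [[-10·x₁·x₂ - 3, -5·x₁^2], [2·x₁ + x₂, x₁ - 8·x₂]].
At the point, J = [[-8.000, -5.000], [2.500, -3.000]] (det J = 36.500).
Solving J·Δ = −F gives Δ = (-0.630, 0.308).
Then the next iterate is (x₁, x₂)₁ = (0.370, 0.808).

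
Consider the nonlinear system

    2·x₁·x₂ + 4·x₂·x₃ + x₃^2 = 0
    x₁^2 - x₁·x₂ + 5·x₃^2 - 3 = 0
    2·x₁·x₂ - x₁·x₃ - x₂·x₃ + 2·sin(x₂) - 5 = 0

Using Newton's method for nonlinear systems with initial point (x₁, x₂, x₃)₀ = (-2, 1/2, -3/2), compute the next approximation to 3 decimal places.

(1.419, 0.580, -1.632)

At (-2, 1/2, -3/2): F = (-2.750, 13.250, -8.29115).
Jacobian J = [[2·x₂, 2·x₁ + 4·x₃, 4·x₂ + 2·x₃], [2·x₁ - x₂, -x₁, 10·x₃], [2·x₂ - x₃, 2·x₁ - x₃ + 2·cos(x₂), -x₁ - x₂]].
At the point, J = [[1.000, -10.000, -1.000], [-4.500, 2.000, -15.000], [2.500, -0.74483, 1.500]] (det J = 300.97572).
Solving J·Δ = −F gives Δ = (3.419, 0.080, -0.132).
Then the next iterate is (x₁, x₂, x₃)₁ = (1.419, 0.580, -1.632).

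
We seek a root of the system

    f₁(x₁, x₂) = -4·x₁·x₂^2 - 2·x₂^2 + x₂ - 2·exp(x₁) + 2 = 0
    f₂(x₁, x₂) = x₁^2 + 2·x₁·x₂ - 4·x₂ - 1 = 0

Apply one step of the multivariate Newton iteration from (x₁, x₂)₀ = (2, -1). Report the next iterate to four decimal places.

(0.5000, -1.2090)

At (2, -1): F = (-23.778112, 3.0000).
Jacobian J = [[-4·x₂^2 - 2·exp(x₁), -8·x₁·x₂ - 4·x₂ + 1], [2·x₁ + 2·x₂, 2·x₁ - 4]].
At the point, J = [[-18.778112, 21.0000], [2.0000, 0.0000]] (det J = -42.0000).
Solving J·Δ = −F gives Δ = (-1.5000, -0.2090).
Then the next iterate is (x₁, x₂)₁ = (0.5000, -1.2090).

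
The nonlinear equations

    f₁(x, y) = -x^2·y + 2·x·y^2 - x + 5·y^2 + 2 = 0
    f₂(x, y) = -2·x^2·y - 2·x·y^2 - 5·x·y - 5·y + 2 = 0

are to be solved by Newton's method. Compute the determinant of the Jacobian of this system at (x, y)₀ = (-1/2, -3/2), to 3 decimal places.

-12.000

J = [[-2·x·y + 2·y^2 - 1, -x^2 + 4·x·y + 10·y], [-4·x·y - 2·y^2 - 5·y, -2·x^2 - 4·x·y - 5·x - 5]].
At the point, J = [[2.000, -12.250], [0.000, -6.000]].
det J = -12.000.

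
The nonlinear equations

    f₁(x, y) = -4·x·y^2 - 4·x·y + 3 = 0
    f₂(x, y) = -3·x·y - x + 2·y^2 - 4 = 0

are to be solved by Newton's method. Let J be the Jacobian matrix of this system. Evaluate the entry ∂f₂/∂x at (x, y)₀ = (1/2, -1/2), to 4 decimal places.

0.5000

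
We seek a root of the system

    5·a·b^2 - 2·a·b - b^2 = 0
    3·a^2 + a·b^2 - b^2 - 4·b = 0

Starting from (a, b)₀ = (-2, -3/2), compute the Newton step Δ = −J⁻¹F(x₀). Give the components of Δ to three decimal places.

(1.319, 0.323)

At (-2, -3/2): F = (-30.750, 11.250).
Jacobian J = [[5·b^2 - 2·b, 10·a·b - 2·a - 2·b], [6·a + b^2, 2·a·b - 2·b - 4]].
At the point, J = [[14.250, 37.000], [-9.750, 5.000]] (det J = 432.000).
Solving J·Δ = −F gives Δ = (1.319, 0.323).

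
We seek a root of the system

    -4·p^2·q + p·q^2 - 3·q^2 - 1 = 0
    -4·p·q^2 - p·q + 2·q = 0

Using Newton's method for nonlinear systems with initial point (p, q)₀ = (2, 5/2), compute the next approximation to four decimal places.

(0.9126, 1.9976)

At (2, 5/2): F = (-47.2500, -50.0000).
Jacobian J = [[-8·p·q + q^2, -4·p^2 + 2·p·q - 6·q], [-4·q^2 - q, -8·p·q - p + 2]].
At the point, J = [[-33.7500, -21.0000], [-27.5000, -40.0000]] (det J = 772.5000).
Solving J·Δ = −F gives Δ = (-1.0874, -0.5024).
Then the next iterate is (p, q)₁ = (0.9126, 1.9976).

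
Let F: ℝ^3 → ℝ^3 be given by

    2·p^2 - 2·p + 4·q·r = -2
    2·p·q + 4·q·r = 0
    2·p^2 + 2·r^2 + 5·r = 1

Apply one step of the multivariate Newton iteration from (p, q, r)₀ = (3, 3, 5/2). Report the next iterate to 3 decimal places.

(2.472, 1.981, 0.123)

At (3, 3, 5/2): F = (44.000, 48.000, 42.000).
Jacobian J = [[4·p - 2, 4·r, 4·q], [2·q, 2·p + 4·r, 4·q], [4·p, 0, 4·r + 5]].
At the point, J = [[10.000, 10.000, 12.000], [6.000, 16.000, 12.000], [12.000, 0.000, 15.000]] (det J = 636.000).
Solving J·Δ = −F gives Δ = (-0.528, -1.019, -2.377).
Then the next iterate is (p, q, r)₁ = (2.472, 1.981, 0.123).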